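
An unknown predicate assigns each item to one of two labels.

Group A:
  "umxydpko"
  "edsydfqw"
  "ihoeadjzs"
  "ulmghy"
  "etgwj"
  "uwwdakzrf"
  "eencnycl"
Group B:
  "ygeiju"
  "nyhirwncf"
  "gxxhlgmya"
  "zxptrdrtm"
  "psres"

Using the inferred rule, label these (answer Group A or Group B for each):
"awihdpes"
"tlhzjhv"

Group A, Group B

Checking candidate rules against both groups, what survives is: starts with a vowel.
"awihdpes": starts with 'a', checks out → Group A.
"tlhzjhv": starts with 't', doesn't match → Group B.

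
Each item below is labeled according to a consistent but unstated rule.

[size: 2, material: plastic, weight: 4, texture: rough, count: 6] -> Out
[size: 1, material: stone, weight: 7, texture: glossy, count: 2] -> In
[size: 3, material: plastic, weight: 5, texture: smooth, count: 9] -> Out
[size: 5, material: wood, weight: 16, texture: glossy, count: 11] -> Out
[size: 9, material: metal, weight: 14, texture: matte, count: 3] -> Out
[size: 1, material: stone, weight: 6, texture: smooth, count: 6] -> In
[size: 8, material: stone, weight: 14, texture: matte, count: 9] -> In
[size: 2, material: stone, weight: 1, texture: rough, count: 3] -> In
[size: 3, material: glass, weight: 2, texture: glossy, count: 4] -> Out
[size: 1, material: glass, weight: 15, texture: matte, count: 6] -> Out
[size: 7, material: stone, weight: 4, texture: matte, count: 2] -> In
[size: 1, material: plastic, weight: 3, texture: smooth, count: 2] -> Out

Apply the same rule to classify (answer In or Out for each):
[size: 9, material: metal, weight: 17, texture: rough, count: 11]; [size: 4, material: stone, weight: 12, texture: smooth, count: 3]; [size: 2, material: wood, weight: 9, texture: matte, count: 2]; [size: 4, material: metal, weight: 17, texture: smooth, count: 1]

Out, In, Out, Out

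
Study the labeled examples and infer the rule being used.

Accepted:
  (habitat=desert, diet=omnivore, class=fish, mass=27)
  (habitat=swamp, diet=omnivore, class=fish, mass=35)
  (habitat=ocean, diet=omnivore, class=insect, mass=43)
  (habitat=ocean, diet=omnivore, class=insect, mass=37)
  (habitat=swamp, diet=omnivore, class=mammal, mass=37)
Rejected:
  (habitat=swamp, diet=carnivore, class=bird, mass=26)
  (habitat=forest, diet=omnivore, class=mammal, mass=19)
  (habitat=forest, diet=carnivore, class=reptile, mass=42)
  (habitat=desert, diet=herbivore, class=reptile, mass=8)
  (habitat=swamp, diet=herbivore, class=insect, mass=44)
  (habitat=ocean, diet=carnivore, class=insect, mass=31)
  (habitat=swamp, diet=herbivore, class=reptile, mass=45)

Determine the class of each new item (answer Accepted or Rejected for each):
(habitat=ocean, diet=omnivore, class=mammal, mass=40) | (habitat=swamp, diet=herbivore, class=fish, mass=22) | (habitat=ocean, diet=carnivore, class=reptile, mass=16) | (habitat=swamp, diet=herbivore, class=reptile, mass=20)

The distinguishing property — diet is omnivore AND mass ≥ 26 — holds for all the 'Accepted' cases and none of the 'Rejected' cases.
Accepted: (habitat=ocean, diet=omnivore, class=mammal, mass=40), since diet is omnivore, mass = 40.
Rejected: (habitat=swamp, diet=herbivore, class=fish, mass=22), since diet is herbivore, mass = 22.
Rejected: (habitat=ocean, diet=carnivore, class=reptile, mass=16), since diet is carnivore, mass = 16.
Rejected: (habitat=swamp, diet=herbivore, class=reptile, mass=20), since diet is herbivore, mass = 20.

Accepted, Rejected, Rejected, Rejected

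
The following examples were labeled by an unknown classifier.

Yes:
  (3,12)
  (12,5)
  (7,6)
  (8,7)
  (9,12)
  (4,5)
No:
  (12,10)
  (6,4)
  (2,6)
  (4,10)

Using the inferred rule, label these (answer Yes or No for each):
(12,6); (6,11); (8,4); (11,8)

Checking candidate rules against both groups, what survives is: sum is odd.
(12,6): No (12+6 = 18).
(6,11): Yes (6+11 = 17).
(8,4): No (8+4 = 12).
(11,8): Yes (11+8 = 19).

No, Yes, No, Yes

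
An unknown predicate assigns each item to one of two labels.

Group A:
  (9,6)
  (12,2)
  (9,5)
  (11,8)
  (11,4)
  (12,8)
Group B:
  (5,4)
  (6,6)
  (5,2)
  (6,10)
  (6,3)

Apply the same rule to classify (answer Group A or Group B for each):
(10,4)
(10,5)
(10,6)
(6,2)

Group A, Group A, Group A, Group B

Rule: first ≥ 8. This holds for each 'Group A' example and fails for each 'Group B' one.
(10,4): first 10 — has this property, so Group A. (10,5): first 10 — has this property, so Group A. (10,6): first 10 — has this property, so Group A. (6,2): first 6 — fails this test, so Group B.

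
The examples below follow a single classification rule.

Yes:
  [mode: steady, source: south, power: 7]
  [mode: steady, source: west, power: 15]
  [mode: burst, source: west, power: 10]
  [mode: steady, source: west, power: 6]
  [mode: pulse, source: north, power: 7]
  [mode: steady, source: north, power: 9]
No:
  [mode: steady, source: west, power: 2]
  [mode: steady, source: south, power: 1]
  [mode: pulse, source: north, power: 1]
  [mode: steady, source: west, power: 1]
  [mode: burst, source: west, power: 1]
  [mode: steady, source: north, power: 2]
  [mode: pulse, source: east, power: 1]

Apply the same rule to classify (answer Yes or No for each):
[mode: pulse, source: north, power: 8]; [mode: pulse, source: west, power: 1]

A rule that fits every label: power ≥ 6 — true of each 'Yes' example, false of each 'No' one.
[mode: pulse, source: north, power: 8]: power = 8, fits → Yes.
[mode: pulse, source: west, power: 1]: power = 1, doesn't match → No.

Yes, No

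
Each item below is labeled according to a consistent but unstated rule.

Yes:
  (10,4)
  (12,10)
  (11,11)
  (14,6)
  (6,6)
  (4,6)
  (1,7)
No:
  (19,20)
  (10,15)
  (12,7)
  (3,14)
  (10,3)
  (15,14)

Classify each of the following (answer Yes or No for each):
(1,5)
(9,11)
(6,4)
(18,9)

Yes, Yes, Yes, No

All 'Yes' examples share one property — sum is even — and every 'No' example lacks it.
(1,5): Yes (1+5 = 6).
(9,11): Yes (9+11 = 20).
(6,4): Yes (6+4 = 10).
(18,9): No (18+9 = 27).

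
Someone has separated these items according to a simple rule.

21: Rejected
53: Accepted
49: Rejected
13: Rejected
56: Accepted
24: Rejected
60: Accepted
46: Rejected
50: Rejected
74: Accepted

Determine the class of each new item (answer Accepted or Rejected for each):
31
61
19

Rejected, Accepted, Rejected

The classifier is using: at least 53.
31 — 31 < 53, hence Rejected. 61 — 61 ≥ 53, hence Accepted. 19 — 19 < 53, hence Rejected.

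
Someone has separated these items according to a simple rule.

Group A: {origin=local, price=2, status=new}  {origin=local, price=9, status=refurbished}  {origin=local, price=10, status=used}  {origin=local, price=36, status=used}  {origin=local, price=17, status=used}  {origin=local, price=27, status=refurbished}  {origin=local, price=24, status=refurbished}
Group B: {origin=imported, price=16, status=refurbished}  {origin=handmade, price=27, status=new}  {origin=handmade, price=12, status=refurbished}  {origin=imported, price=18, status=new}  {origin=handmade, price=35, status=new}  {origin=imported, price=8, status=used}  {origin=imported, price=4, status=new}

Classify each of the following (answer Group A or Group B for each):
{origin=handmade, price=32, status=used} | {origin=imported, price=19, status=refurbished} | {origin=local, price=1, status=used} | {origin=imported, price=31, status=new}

Group B, Group B, Group A, Group B

Checking candidate rules against both groups, what survives is: origin is local.
{origin=handmade, price=32, status=used}: origin is handmade — fails this test, so Group B. {origin=imported, price=19, status=refurbished}: origin is imported — fails this test, so Group B. {origin=local, price=1, status=used}: origin is local — passes, so Group A. {origin=imported, price=31, status=new}: origin is imported — fails this test, so Group B.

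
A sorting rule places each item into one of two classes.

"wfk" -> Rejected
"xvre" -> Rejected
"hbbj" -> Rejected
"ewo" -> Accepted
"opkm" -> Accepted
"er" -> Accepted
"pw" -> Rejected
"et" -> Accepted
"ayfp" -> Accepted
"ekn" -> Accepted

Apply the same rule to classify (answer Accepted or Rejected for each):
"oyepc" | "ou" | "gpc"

The classifier is using: starts with a vowel.

Accepted, Accepted, Rejected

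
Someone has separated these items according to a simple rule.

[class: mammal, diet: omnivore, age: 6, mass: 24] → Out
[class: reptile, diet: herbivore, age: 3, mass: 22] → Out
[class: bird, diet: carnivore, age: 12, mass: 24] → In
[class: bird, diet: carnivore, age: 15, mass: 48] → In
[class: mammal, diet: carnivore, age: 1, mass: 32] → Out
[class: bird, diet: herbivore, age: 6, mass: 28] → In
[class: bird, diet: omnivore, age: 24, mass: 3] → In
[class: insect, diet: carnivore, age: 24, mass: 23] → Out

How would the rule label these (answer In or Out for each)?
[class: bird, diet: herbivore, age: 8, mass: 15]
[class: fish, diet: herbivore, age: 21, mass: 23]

In, Out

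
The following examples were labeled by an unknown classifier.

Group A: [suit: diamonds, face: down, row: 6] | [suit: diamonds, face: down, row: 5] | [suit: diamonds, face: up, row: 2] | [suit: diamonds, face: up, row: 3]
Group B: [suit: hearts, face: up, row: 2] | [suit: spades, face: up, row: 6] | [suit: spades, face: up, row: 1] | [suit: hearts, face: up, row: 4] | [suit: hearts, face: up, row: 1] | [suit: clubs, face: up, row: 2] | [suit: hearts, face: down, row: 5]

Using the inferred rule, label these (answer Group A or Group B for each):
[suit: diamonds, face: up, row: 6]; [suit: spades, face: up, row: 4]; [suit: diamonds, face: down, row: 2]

The rule appears to be: suit is diamonds.
[suit: diamonds, face: up, row: 6]: Group A (suit is diamonds).
[suit: spades, face: up, row: 4]: Group B (suit is spades).
[suit: diamonds, face: down, row: 2]: Group A (suit is diamonds).

Group A, Group B, Group A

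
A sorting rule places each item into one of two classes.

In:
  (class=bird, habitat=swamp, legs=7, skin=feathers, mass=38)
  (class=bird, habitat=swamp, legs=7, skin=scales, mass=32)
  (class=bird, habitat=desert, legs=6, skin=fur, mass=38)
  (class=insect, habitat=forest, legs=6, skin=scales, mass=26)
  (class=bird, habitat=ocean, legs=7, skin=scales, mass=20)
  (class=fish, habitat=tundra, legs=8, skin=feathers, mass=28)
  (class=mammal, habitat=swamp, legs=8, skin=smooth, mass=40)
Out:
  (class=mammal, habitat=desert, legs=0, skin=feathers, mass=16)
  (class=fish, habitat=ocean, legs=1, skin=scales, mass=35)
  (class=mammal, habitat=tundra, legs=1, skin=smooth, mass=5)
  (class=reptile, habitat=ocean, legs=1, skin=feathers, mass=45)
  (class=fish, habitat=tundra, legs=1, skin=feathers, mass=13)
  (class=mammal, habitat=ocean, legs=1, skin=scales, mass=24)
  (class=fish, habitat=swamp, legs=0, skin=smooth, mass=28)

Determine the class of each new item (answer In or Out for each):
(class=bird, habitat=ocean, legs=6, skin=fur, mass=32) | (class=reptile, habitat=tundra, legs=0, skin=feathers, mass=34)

The rule appears to be: legs ≥ 6.
(class=bird, habitat=ocean, legs=6, skin=fur, mass=32) → legs = 6 → In. (class=reptile, habitat=tundra, legs=0, skin=feathers, mass=34) → legs = 0 → Out.

In, Out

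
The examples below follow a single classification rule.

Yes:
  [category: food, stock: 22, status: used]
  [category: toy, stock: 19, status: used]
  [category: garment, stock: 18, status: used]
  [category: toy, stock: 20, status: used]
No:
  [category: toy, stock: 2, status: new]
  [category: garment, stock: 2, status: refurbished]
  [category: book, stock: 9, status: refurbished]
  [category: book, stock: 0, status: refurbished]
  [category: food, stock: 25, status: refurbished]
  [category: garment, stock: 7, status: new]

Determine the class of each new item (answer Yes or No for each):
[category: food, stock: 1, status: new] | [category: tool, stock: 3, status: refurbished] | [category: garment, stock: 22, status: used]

The pattern is that an item is 'Yes' exactly when: status is used.
[category: food, stock: 1, status: new]: status is new, doesn't match → No.
[category: tool, stock: 3, status: refurbished]: status is refurbished, doesn't match → No.
[category: garment, stock: 22, status: used]: status is used, checks out → Yes.

No, No, Yes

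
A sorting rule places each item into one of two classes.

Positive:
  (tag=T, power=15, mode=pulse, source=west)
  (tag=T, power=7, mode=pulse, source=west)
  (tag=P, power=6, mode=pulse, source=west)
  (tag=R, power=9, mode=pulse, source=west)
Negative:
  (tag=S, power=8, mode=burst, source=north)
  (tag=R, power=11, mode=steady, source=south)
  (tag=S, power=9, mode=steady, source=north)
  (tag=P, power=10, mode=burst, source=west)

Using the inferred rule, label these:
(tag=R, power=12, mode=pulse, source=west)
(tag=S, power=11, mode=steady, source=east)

A rule that fits every label: mode is pulse — true of each 'Positive' example, false of each 'Negative' one.
(tag=R, power=12, mode=pulse, source=west) → mode is pulse → Positive. (tag=S, power=11, mode=steady, source=east) → mode is steady → Negative.

Positive, Negative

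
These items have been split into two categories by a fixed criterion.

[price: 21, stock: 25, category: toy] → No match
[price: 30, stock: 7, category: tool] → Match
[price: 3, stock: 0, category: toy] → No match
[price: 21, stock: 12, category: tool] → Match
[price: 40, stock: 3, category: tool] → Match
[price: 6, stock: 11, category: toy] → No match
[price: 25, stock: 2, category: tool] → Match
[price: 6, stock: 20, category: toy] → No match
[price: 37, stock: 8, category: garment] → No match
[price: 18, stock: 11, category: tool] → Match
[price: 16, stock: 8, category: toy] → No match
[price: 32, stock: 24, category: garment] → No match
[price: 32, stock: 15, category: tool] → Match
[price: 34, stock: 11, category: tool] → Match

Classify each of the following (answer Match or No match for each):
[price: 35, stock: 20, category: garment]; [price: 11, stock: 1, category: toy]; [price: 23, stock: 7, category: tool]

Comparing the two groups points to one rule — category is tool.

No match, No match, Match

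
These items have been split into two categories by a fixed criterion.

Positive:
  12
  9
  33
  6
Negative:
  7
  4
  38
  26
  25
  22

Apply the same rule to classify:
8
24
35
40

A rule that fits every label: multiple of 3 — true of each 'Positive' example, false of each 'Negative' one.

Negative, Positive, Negative, Negative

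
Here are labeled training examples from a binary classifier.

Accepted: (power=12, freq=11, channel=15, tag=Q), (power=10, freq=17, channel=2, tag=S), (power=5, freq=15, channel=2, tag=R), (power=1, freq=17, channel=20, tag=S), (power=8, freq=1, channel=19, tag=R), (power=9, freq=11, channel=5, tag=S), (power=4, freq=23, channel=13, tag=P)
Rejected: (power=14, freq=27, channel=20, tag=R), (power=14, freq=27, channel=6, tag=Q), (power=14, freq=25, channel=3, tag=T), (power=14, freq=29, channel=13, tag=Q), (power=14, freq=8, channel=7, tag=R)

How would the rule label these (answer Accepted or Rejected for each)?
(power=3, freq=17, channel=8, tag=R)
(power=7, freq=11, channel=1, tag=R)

One predicate separates the groups cleanly: power ≤ 12.
(power=3, freq=17, channel=8, tag=R) → power = 3 → Accepted. (power=7, freq=11, channel=1, tag=R) → power = 7 → Accepted.

Accepted, Accepted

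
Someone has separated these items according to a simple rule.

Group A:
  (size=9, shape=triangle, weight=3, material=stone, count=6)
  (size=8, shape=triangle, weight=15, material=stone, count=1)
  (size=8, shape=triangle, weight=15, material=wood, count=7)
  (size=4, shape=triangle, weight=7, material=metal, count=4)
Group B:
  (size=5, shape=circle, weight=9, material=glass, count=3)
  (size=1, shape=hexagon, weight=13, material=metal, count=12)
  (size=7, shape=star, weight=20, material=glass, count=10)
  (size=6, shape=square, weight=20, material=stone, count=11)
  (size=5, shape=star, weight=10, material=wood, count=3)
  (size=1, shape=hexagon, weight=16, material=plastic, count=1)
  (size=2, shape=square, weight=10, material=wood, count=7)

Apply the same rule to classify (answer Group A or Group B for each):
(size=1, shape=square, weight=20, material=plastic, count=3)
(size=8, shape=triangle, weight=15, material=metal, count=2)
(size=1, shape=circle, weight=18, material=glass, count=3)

The distinguishing property — shape is triangle — holds for all the 'Group A' cases and none of the 'Group B' cases.
(size=1, shape=square, weight=20, material=plastic, count=3): shape is square — does not pass, so Group B. (size=8, shape=triangle, weight=15, material=metal, count=2): shape is triangle — satisfies this, so Group A. (size=1, shape=circle, weight=18, material=glass, count=3): shape is circle — does not pass, so Group B.

Group B, Group A, Group B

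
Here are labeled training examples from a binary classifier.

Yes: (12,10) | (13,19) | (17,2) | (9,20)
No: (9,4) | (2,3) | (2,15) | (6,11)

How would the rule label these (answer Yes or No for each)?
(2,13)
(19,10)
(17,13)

The common property of the 'Yes' items is: sum ≥ 19. No 'No' item has it.
No: (2,13), since 2+13 = 15.
Yes: (19,10), since 19+10 = 29.
Yes: (17,13), since 17+13 = 30.

No, Yes, Yes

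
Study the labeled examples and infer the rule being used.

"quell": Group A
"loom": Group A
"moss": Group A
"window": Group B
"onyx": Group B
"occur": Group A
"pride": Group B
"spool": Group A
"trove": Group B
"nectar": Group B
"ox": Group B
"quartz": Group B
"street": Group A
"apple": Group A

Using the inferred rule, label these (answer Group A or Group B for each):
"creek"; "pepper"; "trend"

Group A, Group A, Group B

One predicate separates the groups cleanly: has a double letter.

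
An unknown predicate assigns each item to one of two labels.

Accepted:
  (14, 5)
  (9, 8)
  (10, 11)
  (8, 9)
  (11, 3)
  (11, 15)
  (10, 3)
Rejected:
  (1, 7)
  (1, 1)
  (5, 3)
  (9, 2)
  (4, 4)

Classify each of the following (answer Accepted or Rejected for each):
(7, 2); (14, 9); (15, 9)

Rejected, Accepted, Accepted

A rule that fits every label: sum ≥ 13 — true of each 'Accepted' example, false of each 'Rejected' one.
(7, 2) → 7+2 = 9 → Rejected.
(14, 9) → 14+9 = 23 → Accepted.
(15, 9) → 15+9 = 24 → Accepted.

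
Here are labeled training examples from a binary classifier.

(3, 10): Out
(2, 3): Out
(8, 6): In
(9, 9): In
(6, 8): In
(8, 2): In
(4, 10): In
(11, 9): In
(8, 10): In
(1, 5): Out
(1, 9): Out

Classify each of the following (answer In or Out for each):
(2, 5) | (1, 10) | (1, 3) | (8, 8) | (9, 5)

The pattern is that an item is 'In' exactly when: first ≥ 4.

Out, Out, Out, In, In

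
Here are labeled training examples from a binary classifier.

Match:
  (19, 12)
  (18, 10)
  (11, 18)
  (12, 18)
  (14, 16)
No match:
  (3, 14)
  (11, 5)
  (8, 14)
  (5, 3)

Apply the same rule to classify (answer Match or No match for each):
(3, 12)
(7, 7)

No match, No match

'Match' ⟺ sum ≥ 28.
No match: (3, 12), since 3+12 = 15.
No match: (7, 7), since 7+7 = 14.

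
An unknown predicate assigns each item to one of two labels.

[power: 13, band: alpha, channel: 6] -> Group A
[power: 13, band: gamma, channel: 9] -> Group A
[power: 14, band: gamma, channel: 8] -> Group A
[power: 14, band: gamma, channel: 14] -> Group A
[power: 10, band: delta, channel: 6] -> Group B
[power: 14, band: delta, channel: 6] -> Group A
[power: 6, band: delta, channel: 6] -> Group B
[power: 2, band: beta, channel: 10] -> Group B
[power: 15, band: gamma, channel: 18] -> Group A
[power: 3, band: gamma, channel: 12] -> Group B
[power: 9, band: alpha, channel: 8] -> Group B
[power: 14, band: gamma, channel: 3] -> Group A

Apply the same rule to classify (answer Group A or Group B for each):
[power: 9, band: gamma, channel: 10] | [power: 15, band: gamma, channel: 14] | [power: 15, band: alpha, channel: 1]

The simplest hypothesis consistent with all the labels is: power ≥ 13.
[power: 9, band: gamma, channel: 10] → power = 9 → Group B. [power: 15, band: gamma, channel: 14] → power = 15 → Group A. [power: 15, band: alpha, channel: 1] → power = 15 → Group A.

Group B, Group A, Group A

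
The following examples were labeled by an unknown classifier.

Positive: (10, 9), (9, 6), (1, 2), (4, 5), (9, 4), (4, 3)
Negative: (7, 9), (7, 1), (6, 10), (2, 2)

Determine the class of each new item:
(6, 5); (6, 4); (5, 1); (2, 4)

Positive, Negative, Negative, Negative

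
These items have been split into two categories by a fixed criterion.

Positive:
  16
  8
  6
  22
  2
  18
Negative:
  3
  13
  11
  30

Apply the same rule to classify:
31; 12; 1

Negative, Positive, Negative

The pattern is that an item is 'Positive' exactly when: even AND at most 22.
Negative: 31, since 31 is odd, 31 > 22.
Positive: 12, since 12 is even, 12 ≤ 22.
Negative: 1, since 1 is odd, 1 ≤ 22.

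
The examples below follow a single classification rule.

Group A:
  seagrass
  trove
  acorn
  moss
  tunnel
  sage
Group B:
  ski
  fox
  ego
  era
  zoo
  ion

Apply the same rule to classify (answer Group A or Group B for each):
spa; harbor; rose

Group B, Group A, Group A

The simplest hypothesis consistent with all the labels is: length ≥ 4.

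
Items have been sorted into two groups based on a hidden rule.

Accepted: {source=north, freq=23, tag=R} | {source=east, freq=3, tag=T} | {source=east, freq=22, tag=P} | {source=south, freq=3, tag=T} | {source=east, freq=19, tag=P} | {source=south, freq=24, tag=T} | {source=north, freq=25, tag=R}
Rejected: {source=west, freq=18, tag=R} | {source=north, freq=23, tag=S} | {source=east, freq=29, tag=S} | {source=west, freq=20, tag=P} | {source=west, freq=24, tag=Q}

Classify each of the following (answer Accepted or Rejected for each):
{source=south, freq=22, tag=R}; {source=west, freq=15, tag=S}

Every 'Accepted' example satisfies: tag is not S AND source is not west. None of the 'Rejected' examples do.
{source=south, freq=22, tag=R}: tag is R, source is south, meets the rule → Accepted.
{source=west, freq=15, tag=S}: tag is S, source is west, does not satisfy this → Rejected.

Accepted, Rejected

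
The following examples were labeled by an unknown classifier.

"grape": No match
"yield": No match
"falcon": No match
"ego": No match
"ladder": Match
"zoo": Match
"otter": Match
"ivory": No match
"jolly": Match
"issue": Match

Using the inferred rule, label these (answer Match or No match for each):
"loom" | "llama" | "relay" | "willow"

Match, Match, No match, Match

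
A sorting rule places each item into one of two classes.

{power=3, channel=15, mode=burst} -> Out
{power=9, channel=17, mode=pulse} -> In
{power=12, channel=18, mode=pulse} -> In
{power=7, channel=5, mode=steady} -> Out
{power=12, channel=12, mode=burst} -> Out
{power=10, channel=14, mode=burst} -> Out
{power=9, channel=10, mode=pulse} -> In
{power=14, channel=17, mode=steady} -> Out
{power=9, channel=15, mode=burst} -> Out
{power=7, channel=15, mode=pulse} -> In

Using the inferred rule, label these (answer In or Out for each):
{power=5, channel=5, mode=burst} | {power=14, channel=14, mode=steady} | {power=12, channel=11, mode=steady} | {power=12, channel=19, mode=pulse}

Out, Out, Out, In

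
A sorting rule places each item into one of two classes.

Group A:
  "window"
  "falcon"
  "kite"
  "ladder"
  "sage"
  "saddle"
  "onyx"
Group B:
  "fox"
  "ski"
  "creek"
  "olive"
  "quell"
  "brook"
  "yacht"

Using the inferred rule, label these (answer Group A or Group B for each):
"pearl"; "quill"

Group B, Group B

The simplest hypothesis consistent with all the labels is: even length.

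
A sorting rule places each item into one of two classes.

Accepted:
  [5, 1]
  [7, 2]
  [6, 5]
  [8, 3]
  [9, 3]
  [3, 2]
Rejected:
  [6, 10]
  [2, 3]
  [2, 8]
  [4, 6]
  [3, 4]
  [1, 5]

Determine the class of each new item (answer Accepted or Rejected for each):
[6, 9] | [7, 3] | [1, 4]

Rejected, Accepted, Rejected

'Accepted' ⟺ first > second.
[6, 9]: 6 < 9, does not pass → Rejected.
[7, 3]: 7 > 3, satisfies this → Accepted.
[1, 4]: 1 < 4, does not pass → Rejected.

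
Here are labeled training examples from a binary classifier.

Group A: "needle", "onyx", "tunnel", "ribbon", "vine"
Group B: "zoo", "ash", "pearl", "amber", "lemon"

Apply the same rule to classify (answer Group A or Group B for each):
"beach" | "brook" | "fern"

Group B, Group B, Group A

One predicate separates the groups cleanly: even length.
"beach": length 5, does not pass → Group B.
"brook": length 5, does not pass → Group B.
"fern": length 4, meets the rule → Group A.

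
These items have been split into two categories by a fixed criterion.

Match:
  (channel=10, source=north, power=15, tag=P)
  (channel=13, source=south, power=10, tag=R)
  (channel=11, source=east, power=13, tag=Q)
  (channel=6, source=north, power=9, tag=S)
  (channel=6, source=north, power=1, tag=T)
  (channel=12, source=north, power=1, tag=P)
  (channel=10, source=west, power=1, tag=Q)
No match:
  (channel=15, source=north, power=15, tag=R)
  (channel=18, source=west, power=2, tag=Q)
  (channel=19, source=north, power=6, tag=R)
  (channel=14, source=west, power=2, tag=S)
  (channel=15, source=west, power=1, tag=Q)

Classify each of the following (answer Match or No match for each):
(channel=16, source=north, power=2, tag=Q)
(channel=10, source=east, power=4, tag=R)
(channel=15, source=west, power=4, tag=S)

No match, Match, No match

All 'Match' examples share one property — channel ≤ 13 — and every 'No match' example lacks it.
(channel=16, source=north, power=2, tag=Q): No match (channel = 16).
(channel=10, source=east, power=4, tag=R): Match (channel = 10).
(channel=15, source=west, power=4, tag=S): No match (channel = 15).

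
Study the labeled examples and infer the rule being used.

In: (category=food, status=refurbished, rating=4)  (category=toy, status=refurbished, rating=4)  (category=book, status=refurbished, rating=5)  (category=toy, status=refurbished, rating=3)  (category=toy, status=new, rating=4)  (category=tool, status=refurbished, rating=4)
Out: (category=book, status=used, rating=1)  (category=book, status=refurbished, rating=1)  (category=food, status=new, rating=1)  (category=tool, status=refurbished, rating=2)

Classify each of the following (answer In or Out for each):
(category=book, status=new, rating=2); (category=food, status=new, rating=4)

Out, In

The common property of the 'In' items is: rating ≥ 3. No 'Out' item has it.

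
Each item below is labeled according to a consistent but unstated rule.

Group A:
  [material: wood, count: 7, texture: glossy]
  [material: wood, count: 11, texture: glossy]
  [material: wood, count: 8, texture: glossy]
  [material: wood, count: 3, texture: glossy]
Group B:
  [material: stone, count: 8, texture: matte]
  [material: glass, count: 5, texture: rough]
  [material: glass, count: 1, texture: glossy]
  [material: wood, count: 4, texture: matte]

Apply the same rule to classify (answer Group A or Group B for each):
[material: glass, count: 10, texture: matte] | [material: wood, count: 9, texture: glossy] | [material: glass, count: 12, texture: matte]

The common property of the 'Group A' items is: material is wood AND texture is glossy. No 'Group B' item has it.
[material: glass, count: 10, texture: matte] → material is glass, texture is matte → Group B. [material: wood, count: 9, texture: glossy] → material is wood, texture is glossy → Group A. [material: glass, count: 12, texture: matte] → material is glass, texture is matte → Group B.

Group B, Group A, Group B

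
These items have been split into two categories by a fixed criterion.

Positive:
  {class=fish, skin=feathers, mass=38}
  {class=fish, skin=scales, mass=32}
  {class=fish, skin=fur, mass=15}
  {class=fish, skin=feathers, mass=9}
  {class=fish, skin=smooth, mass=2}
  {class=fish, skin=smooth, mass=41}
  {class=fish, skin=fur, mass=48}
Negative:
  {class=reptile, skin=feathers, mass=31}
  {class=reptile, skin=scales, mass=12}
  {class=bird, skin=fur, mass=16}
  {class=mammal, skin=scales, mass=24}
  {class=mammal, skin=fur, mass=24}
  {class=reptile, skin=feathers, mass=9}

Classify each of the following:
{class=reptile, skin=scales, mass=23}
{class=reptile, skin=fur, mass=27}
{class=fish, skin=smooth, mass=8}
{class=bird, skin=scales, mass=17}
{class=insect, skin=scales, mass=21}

The distinguishing property — class is fish — holds for all the 'Positive' cases and none of the 'Negative' cases.

Negative, Negative, Positive, Negative, Negative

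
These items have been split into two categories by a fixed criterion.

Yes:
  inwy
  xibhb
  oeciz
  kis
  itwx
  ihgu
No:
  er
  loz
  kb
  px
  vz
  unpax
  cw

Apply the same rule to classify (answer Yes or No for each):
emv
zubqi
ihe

No, Yes, Yes

The pattern is that an item is 'Yes' exactly when: contains 'i'.
emv → no 'i' → No.
zubqi → has 'i' → Yes.
ihe → has 'i' → Yes.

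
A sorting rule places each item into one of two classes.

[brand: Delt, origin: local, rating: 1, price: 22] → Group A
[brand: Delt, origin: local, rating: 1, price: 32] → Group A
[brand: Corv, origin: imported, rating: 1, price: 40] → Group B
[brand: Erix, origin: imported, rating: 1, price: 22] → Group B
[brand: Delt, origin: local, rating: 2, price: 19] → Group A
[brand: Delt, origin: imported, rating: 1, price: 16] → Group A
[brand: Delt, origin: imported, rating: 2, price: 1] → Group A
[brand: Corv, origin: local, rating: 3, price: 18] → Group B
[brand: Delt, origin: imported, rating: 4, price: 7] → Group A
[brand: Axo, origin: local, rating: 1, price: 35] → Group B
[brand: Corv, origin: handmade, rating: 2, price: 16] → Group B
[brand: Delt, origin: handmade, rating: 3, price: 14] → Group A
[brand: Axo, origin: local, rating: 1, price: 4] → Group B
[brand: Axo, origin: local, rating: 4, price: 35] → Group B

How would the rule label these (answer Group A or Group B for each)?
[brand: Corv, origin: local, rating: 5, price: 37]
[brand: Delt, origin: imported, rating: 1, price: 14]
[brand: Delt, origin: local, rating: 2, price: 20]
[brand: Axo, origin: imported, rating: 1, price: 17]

Every 'Group A' example satisfies: brand is Delt. None of the 'Group B' examples do.
[brand: Corv, origin: local, rating: 5, price: 37]: Group B (brand is Corv).
[brand: Delt, origin: imported, rating: 1, price: 14]: Group A (brand is Delt).
[brand: Delt, origin: local, rating: 2, price: 20]: Group A (brand is Delt).
[brand: Axo, origin: imported, rating: 1, price: 17]: Group B (brand is Axo).

Group B, Group A, Group A, Group B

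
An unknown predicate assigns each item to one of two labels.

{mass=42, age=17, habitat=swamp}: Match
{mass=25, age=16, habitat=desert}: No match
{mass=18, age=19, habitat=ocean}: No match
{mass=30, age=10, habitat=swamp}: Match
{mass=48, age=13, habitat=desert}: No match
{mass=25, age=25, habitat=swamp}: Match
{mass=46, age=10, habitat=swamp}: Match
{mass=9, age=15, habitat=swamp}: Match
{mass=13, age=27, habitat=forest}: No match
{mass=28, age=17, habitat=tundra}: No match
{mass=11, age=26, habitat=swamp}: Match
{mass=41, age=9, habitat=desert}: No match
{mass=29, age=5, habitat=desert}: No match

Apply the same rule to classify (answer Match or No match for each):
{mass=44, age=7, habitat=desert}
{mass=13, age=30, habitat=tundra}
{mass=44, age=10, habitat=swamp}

Comparing the two groups points to one rule — habitat is swamp.
{mass=44, age=7, habitat=desert} — habitat is desert, hence No match.
{mass=13, age=30, habitat=tundra} — habitat is tundra, hence No match.
{mass=44, age=10, habitat=swamp} — habitat is swamp, hence Match.

No match, No match, Match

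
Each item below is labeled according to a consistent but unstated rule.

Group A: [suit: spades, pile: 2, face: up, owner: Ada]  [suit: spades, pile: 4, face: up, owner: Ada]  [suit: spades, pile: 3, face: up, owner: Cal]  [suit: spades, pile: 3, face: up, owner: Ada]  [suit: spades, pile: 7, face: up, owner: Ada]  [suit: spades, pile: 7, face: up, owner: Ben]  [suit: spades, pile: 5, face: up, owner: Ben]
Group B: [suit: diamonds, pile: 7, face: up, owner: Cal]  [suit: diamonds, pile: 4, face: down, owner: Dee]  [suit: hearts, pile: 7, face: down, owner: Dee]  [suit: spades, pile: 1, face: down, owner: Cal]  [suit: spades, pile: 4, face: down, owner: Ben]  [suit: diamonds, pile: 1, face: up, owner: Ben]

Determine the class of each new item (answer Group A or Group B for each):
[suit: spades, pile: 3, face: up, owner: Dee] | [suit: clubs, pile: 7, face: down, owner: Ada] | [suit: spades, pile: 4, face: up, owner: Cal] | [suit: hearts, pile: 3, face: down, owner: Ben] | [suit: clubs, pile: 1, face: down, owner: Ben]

Group A, Group B, Group A, Group B, Group B

The common property of the 'Group A' items is: face is up AND suit is spades. No 'Group B' item has it.
[suit: spades, pile: 3, face: up, owner: Dee]: face is up, suit is spades, passes → Group A.
[suit: clubs, pile: 7, face: down, owner: Ada]: face is down, suit is clubs, doesn't qualify → Group B.
[suit: spades, pile: 4, face: up, owner: Cal]: face is up, suit is spades, passes → Group A.
[suit: hearts, pile: 3, face: down, owner: Ben]: face is down, suit is hearts, doesn't qualify → Group B.
[suit: clubs, pile: 1, face: down, owner: Ben]: face is down, suit is clubs, doesn't qualify → Group B.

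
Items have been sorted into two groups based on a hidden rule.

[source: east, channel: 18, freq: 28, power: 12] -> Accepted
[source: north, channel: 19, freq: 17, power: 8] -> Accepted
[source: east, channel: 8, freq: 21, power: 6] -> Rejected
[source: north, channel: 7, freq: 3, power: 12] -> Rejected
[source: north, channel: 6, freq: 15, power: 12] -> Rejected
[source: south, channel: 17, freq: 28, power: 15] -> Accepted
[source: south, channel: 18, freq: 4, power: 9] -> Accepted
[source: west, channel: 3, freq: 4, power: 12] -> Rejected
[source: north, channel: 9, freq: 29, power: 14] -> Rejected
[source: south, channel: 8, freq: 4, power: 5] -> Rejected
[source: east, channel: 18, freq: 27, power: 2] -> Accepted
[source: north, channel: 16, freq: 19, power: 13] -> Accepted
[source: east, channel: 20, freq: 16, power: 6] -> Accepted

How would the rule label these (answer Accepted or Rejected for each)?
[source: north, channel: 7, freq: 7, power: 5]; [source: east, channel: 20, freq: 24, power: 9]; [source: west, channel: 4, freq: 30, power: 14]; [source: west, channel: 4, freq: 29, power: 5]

Rejected, Accepted, Rejected, Rejected

The common property of the 'Accepted' items is: channel ≥ 16. No 'Rejected' item has it.
[source: north, channel: 7, freq: 7, power: 5]: channel = 7 — doesn't match, so Rejected. [source: east, channel: 20, freq: 24, power: 9]: channel = 20 — fits, so Accepted. [source: west, channel: 4, freq: 30, power: 14]: channel = 4 — doesn't match, so Rejected. [source: west, channel: 4, freq: 29, power: 5]: channel = 4 — doesn't match, so Rejected.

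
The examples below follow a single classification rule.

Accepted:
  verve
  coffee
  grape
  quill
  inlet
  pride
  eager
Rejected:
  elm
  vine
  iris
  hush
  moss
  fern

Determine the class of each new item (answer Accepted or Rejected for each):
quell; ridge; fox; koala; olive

Accepted, Accepted, Rejected, Accepted, Accepted

The common property of the 'Accepted' items is: length ≥ 5. No 'Rejected' item has it.
quell: length 5 — meets the rule, so Accepted.
ridge: length 5 — meets the rule, so Accepted.
fox: length 3 — lacks this property, so Rejected.
koala: length 5 — meets the rule, so Accepted.
olive: length 5 — meets the rule, so Accepted.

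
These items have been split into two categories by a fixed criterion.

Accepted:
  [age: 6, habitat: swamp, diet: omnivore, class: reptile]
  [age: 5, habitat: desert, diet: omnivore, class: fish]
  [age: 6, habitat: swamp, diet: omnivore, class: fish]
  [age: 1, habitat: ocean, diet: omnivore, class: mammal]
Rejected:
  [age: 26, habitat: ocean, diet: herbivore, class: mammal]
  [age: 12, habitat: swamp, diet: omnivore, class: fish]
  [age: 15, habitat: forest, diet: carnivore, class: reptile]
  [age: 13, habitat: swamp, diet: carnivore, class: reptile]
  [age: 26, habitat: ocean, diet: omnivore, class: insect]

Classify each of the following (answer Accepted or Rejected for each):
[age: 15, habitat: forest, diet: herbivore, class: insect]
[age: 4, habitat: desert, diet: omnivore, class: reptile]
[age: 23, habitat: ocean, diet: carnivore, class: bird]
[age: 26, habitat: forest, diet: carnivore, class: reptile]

One predicate separates the groups cleanly: age ≤ 6.
Rejected: [age: 15, habitat: forest, diet: herbivore, class: insect], since age = 15.
Accepted: [age: 4, habitat: desert, diet: omnivore, class: reptile], since age = 4.
Rejected: [age: 23, habitat: ocean, diet: carnivore, class: bird], since age = 23.
Rejected: [age: 26, habitat: forest, diet: carnivore, class: reptile], since age = 26.

Rejected, Accepted, Rejected, Rejected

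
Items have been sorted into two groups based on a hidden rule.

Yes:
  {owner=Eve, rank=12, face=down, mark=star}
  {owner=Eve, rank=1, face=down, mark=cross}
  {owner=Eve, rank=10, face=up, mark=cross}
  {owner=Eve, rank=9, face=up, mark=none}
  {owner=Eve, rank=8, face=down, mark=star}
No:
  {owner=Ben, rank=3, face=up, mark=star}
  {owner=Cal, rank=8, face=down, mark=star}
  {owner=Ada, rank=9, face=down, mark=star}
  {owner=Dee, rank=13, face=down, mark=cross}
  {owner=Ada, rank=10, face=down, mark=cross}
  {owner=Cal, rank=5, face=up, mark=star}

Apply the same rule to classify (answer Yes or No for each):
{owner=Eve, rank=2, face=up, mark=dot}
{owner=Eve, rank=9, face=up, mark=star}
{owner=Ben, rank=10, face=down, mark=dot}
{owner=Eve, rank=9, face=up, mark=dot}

Yes, Yes, No, Yes

The distinguishing property — owner is Eve — holds for all the 'Yes' cases and none of the 'No' cases.
{owner=Eve, rank=2, face=up, mark=dot} — owner is Eve, hence Yes. {owner=Eve, rank=9, face=up, mark=star} — owner is Eve, hence Yes. {owner=Ben, rank=10, face=down, mark=dot} — owner is Ben, hence No. {owner=Eve, rank=9, face=up, mark=dot} — owner is Eve, hence Yes.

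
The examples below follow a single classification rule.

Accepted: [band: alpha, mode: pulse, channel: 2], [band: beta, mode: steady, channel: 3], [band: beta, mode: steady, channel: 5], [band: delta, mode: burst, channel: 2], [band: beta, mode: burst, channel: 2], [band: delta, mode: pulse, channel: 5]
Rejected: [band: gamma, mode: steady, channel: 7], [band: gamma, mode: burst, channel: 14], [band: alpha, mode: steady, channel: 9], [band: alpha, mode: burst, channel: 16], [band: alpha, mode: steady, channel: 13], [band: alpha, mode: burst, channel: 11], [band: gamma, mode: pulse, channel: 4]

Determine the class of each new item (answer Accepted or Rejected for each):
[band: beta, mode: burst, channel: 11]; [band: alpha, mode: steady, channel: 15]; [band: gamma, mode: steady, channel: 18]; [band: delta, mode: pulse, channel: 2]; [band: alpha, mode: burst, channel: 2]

The simplest hypothesis consistent with all the labels is: channel ≤ 3 OR channel = 5.
[band: beta, mode: burst, channel: 11] — channel = 11, hence Rejected.
[band: alpha, mode: steady, channel: 15] — channel = 15, hence Rejected.
[band: gamma, mode: steady, channel: 18] — channel = 18, hence Rejected.
[band: delta, mode: pulse, channel: 2] — channel = 2, hence Accepted.
[band: alpha, mode: burst, channel: 2] — channel = 2, hence Accepted.

Rejected, Rejected, Rejected, Accepted, Accepted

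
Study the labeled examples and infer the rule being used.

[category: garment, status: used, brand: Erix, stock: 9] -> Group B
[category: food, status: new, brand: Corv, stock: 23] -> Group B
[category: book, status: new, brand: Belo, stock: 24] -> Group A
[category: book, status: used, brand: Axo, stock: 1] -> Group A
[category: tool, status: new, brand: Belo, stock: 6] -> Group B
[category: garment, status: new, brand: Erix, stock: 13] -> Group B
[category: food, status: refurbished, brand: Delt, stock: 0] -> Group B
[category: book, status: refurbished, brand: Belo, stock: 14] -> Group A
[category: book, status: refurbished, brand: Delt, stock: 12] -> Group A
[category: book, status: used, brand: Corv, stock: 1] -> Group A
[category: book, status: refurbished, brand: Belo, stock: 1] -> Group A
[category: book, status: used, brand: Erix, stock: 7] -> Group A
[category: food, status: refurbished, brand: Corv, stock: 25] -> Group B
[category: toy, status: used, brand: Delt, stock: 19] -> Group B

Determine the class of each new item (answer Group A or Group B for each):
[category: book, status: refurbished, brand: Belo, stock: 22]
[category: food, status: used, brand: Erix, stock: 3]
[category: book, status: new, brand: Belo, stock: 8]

Group A, Group B, Group A

The rule appears to be: category is book.
[category: book, status: refurbished, brand: Belo, stock: 22]: category is book — meets the rule, so Group A. [category: food, status: used, brand: Erix, stock: 3]: category is food — fails the rule, so Group B. [category: book, status: new, brand: Belo, stock: 8]: category is book — meets the rule, so Group A.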